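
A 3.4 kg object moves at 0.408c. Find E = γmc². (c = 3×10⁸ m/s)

γ = 1/√(1 - 0.408²) = 1.0953
mc² = 3.4 × (3×10⁸)² = 3.060×10¹⁷ J
E = γmc² = 1.0953 × 3.060×10¹⁷ = 3.352×10¹⁷ J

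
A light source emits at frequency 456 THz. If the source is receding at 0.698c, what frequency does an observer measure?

β = v/c = 0.698
(1-β)/(1+β) = 0.302/1.698 = 0.17786
Doppler factor = √(0.17786) = 0.4217
f_obs = 456 × 0.4217 = 192.3 THz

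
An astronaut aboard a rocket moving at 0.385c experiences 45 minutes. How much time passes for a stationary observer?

Proper time Δt₀ = 45 minutes
γ = 1/√(1 - 0.385²) = 1.0835
Δt = γΔt₀ = 1.0835 × 45 = 48.76 minutes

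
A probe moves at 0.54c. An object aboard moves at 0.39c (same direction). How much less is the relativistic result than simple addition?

Classical: u' + v = 0.39 + 0.54 = 0.93c
Relativistic: u = (0.39 + 0.54)/(1 + 0.2106) = 0.93/1.2106 = 0.7682c
Difference: 0.93 - 0.7682 = 0.1618c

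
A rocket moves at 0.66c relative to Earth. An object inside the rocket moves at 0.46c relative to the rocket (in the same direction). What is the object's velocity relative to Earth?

u = (u' + v)/(1 + u'v/c²)
Numerator: 0.46 + 0.66 = 1.12
Denominator: 1 + 0.3036 = 1.3036
u = 1.12/1.3036 = 0.8592c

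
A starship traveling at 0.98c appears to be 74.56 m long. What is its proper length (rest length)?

Contracted length L = 74.56 m
γ = 1/√(1 - 0.98²) = 5.025
L₀ = γL = 5.025 × 74.56 = 374.7 m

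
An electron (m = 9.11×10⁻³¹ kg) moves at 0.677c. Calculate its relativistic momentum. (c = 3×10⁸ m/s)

γ = 1/√(1 - 0.677²) = 1.359
v = 0.677 × 3×10⁸ = 2.031×10⁸ m/s
p = γmv = 1.359 × 9.11×10⁻³¹ × 2.031×10⁸ = 2.514×10⁻²² kg·m/s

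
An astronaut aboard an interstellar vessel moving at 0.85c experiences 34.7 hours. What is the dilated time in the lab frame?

Proper time Δt₀ = 34.7 hours
γ = 1/√(1 - 0.85²) = 1.8983
Δt = γΔt₀ = 1.8983 × 34.7 = 65.87 hours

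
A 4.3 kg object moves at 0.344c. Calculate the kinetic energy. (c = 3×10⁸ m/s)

γ = 1/√(1 - 0.344²) = 1.064997
γ - 1 = 0.064997
KE = (γ-1)mc² = 0.064997 × 4.3 × (3×10⁸)² = 2.515×10¹⁶ J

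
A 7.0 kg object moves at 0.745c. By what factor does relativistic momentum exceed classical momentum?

p_rel = γmv, p_class = mv
Ratio = γ = 1/√(1 - 0.745²) = 1.499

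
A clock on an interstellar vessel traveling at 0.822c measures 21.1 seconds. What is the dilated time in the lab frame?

Proper time Δt₀ = 21.1 seconds
γ = 1/√(1 - 0.822²) = 1.756
Δt = γΔt₀ = 1.756 × 21.1 = 37.05 seconds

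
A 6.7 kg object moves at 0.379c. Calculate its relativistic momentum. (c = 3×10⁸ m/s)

γ = 1/√(1 - 0.379²) = 1.0806
v = 0.379 × 3×10⁸ = 1.137×10⁸ m/s
p = γmv = 1.0806 × 6.7 × 1.137×10⁸ = 8.232×10⁸ kg·m/s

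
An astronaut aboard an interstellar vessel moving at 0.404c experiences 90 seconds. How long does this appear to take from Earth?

Proper time Δt₀ = 90 seconds
γ = 1/√(1 - 0.404²) = 1.0932
Δt = γΔt₀ = 1.0932 × 90 = 98.39 seconds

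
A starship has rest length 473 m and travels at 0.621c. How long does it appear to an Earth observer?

Proper length L₀ = 473 m
γ = 1/√(1 - 0.621²) = 1.276
L = L₀/γ = 473/1.276 = 370.7 m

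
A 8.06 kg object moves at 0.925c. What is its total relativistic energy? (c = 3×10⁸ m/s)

γ = 1/√(1 - 0.925²) = 2.632
mc² = 8.06 × (3×10⁸)² = 7.254×10¹⁷ J
E = γmc² = 2.632 × 7.254×10¹⁷ = 1.909×10¹⁸ J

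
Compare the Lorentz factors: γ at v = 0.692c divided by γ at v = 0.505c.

γ₁ = 1/√(1 - 0.692²) = 1.3852
γ₂ = 1/√(1 - 0.505²) = 1.1586
γ₁/γ₂ = 1.3852/1.1586 = 1.196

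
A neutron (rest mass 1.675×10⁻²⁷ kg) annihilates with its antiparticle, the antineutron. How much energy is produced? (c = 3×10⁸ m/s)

Both particles have the same rest mass, so total mass = 2m
E = 2m·c² = 2 × 1.675×10⁻²⁷ × (3×10⁸)²
= 2 × 1.675×10⁻²⁷ × 9×10¹⁶
= 3.015×10⁻¹⁰ J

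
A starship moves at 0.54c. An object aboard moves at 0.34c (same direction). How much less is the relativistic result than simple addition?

Classical: u' + v = 0.34 + 0.54 = 0.88c
Relativistic: u = (0.34 + 0.54)/(1 + 0.1836) = 0.88/1.1836 = 0.7435c
Difference: 0.88 - 0.7435 = 0.1365c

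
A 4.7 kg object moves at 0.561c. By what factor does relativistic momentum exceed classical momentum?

p_rel = γmv, p_class = mv
Ratio = γ = 1/√(1 - 0.561²) = 1.208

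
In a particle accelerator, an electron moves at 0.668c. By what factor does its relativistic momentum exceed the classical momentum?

p_rel = γmv, p_class = mv
Ratio = γ = 1/√(1 - 0.668²)
= 1/√(0.553776) = 1.344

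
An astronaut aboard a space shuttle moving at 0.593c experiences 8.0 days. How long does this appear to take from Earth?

Proper time Δt₀ = 8.0 days
γ = 1/√(1 - 0.593²) = 1.2419
Δt = γΔt₀ = 1.2419 × 8.0 = 9.935 days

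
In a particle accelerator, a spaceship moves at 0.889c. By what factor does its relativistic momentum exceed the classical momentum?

p_rel = γmv, p_class = mv
Ratio = γ = 1/√(1 - 0.889²)
= 1/√(0.209679) = 2.184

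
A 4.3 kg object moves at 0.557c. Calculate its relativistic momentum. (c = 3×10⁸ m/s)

γ = 1/√(1 - 0.557²) = 1.2041
v = 0.557 × 3×10⁸ = 1.671×10⁸ m/s
p = γmv = 1.2041 × 4.3 × 1.671×10⁸ = 8.652×10⁸ kg·m/s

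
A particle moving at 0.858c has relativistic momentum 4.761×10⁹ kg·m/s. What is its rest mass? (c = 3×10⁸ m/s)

γ = 1/√(1 - 0.858²) = 1.94685
v = 0.858 × 3×10⁸ = 2.574×10⁸ m/s
m = p/(γv) = 4.761×10⁹/(1.94685 × 2.574×10⁸) = 9.501 kg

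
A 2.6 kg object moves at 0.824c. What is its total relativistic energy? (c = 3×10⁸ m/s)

γ = 1/√(1 - 0.824²) = 1.765
mc² = 2.6 × (3×10⁸)² = 2.340×10¹⁷ J
E = γmc² = 1.765 × 2.340×10¹⁷ = 4.130×10¹⁷ J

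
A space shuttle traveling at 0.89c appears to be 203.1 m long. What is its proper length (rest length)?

Contracted length L = 203.1 m
γ = 1/√(1 - 0.89²) = 2.193
L₀ = γL = 2.193 × 203.1 = 445.4 m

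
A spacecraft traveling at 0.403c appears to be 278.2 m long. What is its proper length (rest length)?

Contracted length L = 278.2 m
γ = 1/√(1 - 0.403²) = 1.0927
L₀ = γL = 1.0927 × 278.2 = 304.0 m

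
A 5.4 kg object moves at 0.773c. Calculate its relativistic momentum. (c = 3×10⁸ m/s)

γ = 1/√(1 - 0.773²) = 1.576
v = 0.773 × 3×10⁸ = 2.319×10⁸ m/s
p = γmv = 1.576 × 5.4 × 2.319×10⁸ = 1.974×10⁹ kg·m/s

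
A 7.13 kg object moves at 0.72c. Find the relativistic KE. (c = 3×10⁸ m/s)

γ = 1/√(1 - 0.72²) = 1.441
γ - 1 = 0.4410
KE = (γ-1)mc² = 0.4410 × 7.13 × (3×10⁸)² = 2.830×10¹⁷ J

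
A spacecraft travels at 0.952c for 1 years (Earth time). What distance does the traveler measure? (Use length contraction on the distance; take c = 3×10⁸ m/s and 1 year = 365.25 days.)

Earth distance: d = v × t = 0.952c × 1 yr = 9.013×10¹⁵ m
γ = 3.267
d' = d/γ = 9.013×10¹⁵/3.267 = 2.759×10¹⁵ m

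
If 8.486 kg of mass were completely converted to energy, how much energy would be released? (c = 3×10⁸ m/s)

Using E = mc²:
c² = (3×10⁸)² = 9×10¹⁶ m²/s²
E = 8.486 × 9×10¹⁶ = 7.637×10¹⁷ J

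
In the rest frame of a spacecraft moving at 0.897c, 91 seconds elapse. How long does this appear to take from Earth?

Proper time Δt₀ = 91 seconds
γ = 1/√(1 - 0.897²) = 2.2623
Δt = γΔt₀ = 2.2623 × 91 = 205.9 seconds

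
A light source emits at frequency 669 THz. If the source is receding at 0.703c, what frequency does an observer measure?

β = v/c = 0.703
(1-β)/(1+β) = 0.297/1.703 = 0.1744
Doppler factor = √(0.1744) = 0.4176
f_obs = 669 × 0.4176 = 279.4 THz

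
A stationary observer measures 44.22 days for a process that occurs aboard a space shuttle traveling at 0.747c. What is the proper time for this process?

Dilated time Δt = 44.22 days
γ = 1/√(1 - 0.747²) = 1.504
Δt₀ = Δt/γ = 44.22/1.504 = 29.40 days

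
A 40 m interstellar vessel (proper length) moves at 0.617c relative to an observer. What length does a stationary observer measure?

Proper length L₀ = 40 m
γ = 1/√(1 - 0.617²) = 1.2707
L = L₀/γ = 40/1.2707 = 31.48 m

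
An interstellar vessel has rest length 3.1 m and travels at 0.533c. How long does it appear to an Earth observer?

Proper length L₀ = 3.1 m
γ = 1/√(1 - 0.533²) = 1.182
L = L₀/γ = 3.1/1.182 = 2.623 m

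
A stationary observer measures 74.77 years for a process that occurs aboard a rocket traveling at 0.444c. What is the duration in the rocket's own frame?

Dilated time Δt = 74.77 years
γ = 1/√(1 - 0.444²) = 1.116
Δt₀ = Δt/γ = 74.77/1.116 = 67.00 years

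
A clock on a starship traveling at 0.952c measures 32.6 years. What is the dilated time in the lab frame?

Proper time Δt₀ = 32.6 years
γ = 1/√(1 - 0.952²) = 3.267
Δt = γΔt₀ = 3.267 × 32.6 = 106.5 years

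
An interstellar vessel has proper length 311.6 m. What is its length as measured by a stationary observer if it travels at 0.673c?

Proper length L₀ = 311.6 m
γ = 1/√(1 - 0.673²) = 1.352
L = L₀/γ = 311.6/1.352 = 230.5 m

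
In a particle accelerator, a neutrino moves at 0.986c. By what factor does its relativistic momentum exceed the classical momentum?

p_rel = γmv, p_class = mv
Ratio = γ = 1/√(1 - 0.986²)
= 1/√(0.027804) = 5.997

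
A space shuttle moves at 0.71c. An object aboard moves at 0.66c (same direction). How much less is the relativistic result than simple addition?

Classical: u' + v = 0.66 + 0.71 = 1.37c
Relativistic: u = (0.66 + 0.71)/(1 + 0.4686) = 1.37/1.4686 = 0.9329c
Difference: 1.37 - 0.9329 = 0.4371c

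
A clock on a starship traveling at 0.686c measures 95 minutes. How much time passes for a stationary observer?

Proper time Δt₀ = 95 minutes
γ = 1/√(1 - 0.686²) = 1.3744
Δt = γΔt₀ = 1.3744 × 95 = 130.6 minutes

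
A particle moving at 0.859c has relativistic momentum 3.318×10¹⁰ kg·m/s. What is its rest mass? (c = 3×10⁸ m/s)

γ = 1/√(1 - 0.859²) = 1.9532
v = 0.859 × 3×10⁸ = 2.577×10⁸ m/s
m = p/(γv) = 3.318×10¹⁰/(1.9532 × 2.577×10⁸) = 65.92 kg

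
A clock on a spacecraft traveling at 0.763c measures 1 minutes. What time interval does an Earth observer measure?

Proper time Δt₀ = 1 minutes
γ = 1/√(1 - 0.763²) = 1.547
Δt = γΔt₀ = 1.547 × 1 = 1.547 minutes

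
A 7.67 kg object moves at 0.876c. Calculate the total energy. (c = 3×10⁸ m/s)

γ = 1/√(1 - 0.876²) = 2.073
mc² = 7.67 × (3×10⁸)² = 6.903×10¹⁷ J
E = γmc² = 2.073 × 6.903×10¹⁷ = 1.431×10¹⁸ J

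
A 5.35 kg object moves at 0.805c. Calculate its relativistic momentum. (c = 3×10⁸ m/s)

γ = 1/√(1 - 0.805²) = 1.686
v = 0.805 × 3×10⁸ = 2.415×10⁸ m/s
p = γmv = 1.686 × 5.35 × 2.415×10⁸ = 2.178×10⁹ kg·m/s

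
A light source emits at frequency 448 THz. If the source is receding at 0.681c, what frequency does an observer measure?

β = v/c = 0.681
(1-β)/(1+β) = 0.319/1.681 = 0.189768
Doppler factor = √(0.189768) = 0.43562
f_obs = 448 × 0.43562 = 195.2 THz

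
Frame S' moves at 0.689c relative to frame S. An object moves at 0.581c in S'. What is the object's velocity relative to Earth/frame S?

u = (u' + v)/(1 + u'v/c²)
Numerator: 0.581 + 0.689 = 1.27
Denominator: 1 + 0.400309 = 1.400309
u = 1.27/1.400309 = 0.9069c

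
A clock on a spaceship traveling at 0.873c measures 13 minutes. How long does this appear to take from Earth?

Proper time Δt₀ = 13 minutes
γ = 1/√(1 - 0.873²) = 2.050
Δt = γΔt₀ = 2.050 × 13 = 26.65 minutes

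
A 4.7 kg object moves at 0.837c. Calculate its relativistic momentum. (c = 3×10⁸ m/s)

γ = 1/√(1 - 0.837²) = 1.8275
v = 0.837 × 3×10⁸ = 2.511×10⁸ m/s
p = γmv = 1.8275 × 4.7 × 2.511×10⁸ = 2.157×10⁹ kg·m/s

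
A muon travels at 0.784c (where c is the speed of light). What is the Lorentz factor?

v/c = 0.784, so (v/c)² = 0.614656
1 - (v/c)² = 0.385344
γ = 1/√(0.385344) = 1.611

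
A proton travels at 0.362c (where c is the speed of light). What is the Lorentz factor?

v/c = 0.362, so (v/c)² = 0.131044
1 - (v/c)² = 0.868956
γ = 1/√(0.868956) = 1.073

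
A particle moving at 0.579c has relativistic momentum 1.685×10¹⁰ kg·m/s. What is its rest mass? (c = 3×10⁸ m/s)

γ = 1/√(1 - 0.579²) = 1.2265
v = 0.579 × 3×10⁸ = 1.737×10⁸ m/s
m = p/(γv) = 1.685×10¹⁰/(1.2265 × 1.737×10⁸) = 79.09 kg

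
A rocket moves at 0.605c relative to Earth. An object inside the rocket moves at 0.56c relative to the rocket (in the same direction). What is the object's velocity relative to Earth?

u = (u' + v)/(1 + u'v/c²)
Numerator: 0.56 + 0.605 = 1.165
Denominator: 1 + 0.3388 = 1.3388
u = 1.165/1.3388 = 0.8702c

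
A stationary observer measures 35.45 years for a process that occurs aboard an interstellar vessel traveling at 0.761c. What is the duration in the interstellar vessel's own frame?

Dilated time Δt = 35.45 years
γ = 1/√(1 - 0.761²) = 1.541
Δt₀ = Δt/γ = 35.45/1.541 = 23.00 years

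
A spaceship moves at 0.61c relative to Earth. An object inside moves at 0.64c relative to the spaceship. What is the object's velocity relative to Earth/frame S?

u = (u' + v)/(1 + u'v/c²)
Numerator: 0.64 + 0.61 = 1.25
Denominator: 1 + 0.3904 = 1.3904
u = 1.25/1.3904 = 0.8990c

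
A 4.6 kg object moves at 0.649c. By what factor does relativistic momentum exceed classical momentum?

p_rel = γmv, p_class = mv
Ratio = γ = 1/√(1 - 0.649²) = 1.314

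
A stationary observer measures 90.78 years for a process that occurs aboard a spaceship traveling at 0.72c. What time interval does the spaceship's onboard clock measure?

Dilated time Δt = 90.78 years
γ = 1/√(1 - 0.72²) = 1.441
Δt₀ = Δt/γ = 90.78/1.441 = 63.00 years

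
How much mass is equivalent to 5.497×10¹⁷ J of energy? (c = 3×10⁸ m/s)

From E = mc², we get m = E/c²
c² = (3×10⁸)² = 9×10¹⁶ m²/s²
m = 5.497×10¹⁷ / 9×10¹⁶ = 6.108 kg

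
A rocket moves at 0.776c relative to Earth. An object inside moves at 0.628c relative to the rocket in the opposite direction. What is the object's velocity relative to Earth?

Object's velocity in rocket frame is u' = -0.628c
u = (u' + v)/(1 + u'v/c²) = (v - 0.628)/(1 - 0.628·v/c²)
Numerator: 0.776 - 0.628 = 0.148
Denominator: 1 - 0.487328 = 0.512672
u = 0.148/0.512672 = 0.2887c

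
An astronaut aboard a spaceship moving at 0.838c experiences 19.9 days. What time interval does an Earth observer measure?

Proper time Δt₀ = 19.9 days
γ = 1/√(1 - 0.838²) = 1.8326
Δt = γΔt₀ = 1.8326 × 19.9 = 36.47 days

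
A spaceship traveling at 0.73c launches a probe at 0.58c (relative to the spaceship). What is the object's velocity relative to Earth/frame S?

u = (u' + v)/(1 + u'v/c²)
Numerator: 0.58 + 0.73 = 1.31
Denominator: 1 + 0.4234 = 1.4234
u = 1.31/1.4234 = 0.9203c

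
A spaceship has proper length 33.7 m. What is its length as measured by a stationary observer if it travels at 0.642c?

Proper length L₀ = 33.7 m
γ = 1/√(1 - 0.642²) = 1.304
L = L₀/γ = 33.7/1.304 = 25.84 m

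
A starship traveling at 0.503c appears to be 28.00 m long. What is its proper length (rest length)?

Contracted length L = 28.00 m
γ = 1/√(1 - 0.503²) = 1.157
L₀ = γL = 1.157 × 28.00 = 32.40 m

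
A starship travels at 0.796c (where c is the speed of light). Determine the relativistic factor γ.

v/c = 0.796, so (v/c)² = 0.633616
1 - (v/c)² = 0.366384
γ = 1/√(0.366384) = 1.652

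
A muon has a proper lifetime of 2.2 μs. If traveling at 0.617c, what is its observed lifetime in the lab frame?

Proper lifetime τ₀ = 2.2 μs
γ = 1/√(1 - 0.617²) = 1.271
τ = γτ₀ = 1.271 × 2.2 μs = 2.796 μs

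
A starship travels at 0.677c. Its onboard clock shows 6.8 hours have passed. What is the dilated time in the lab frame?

Proper time Δt₀ = 6.8 hours
γ = 1/√(1 - 0.677²) = 1.3587
Δt = γΔt₀ = 1.3587 × 6.8 = 9.239 hours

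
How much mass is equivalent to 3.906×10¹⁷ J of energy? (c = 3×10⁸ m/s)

From E = mc², we get m = E/c²
c² = (3×10⁸)² = 9×10¹⁶ m²/s²
m = 3.906×10¹⁷ / 9×10¹⁶ = 4.340 kg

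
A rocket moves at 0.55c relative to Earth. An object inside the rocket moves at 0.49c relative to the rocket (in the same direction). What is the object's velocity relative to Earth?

u = (u' + v)/(1 + u'v/c²)
Numerator: 0.49 + 0.55 = 1.04
Denominator: 1 + 0.2695 = 1.2695
u = 1.04/1.2695 = 0.8192c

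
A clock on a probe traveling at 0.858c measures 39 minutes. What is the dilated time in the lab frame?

Proper time Δt₀ = 39 minutes
γ = 1/√(1 - 0.858²) = 1.947
Δt = γΔt₀ = 1.947 × 39 = 75.93 minutes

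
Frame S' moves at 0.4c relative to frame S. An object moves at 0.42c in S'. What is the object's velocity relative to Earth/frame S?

u = (u' + v)/(1 + u'v/c²)
Numerator: 0.42 + 0.4 = 0.82
Denominator: 1 + 0.168 = 1.168
u = 0.82/1.168 = 0.7021c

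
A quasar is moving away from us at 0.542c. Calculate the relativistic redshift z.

β = 0.542
(1+β)/(1-β) = 1.542/0.458 = 3.367
√(3.367) = 1.8349
z = 1.8349 - 1 = 0.8349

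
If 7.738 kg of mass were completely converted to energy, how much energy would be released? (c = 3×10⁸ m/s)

Using E = mc²:
c² = (3×10⁸)² = 9×10¹⁶ m²/s²
E = 7.738 × 9×10¹⁶ = 6.964×10¹⁷ J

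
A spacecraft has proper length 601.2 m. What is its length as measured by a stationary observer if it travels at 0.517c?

Proper length L₀ = 601.2 m
γ = 1/√(1 - 0.517²) = 1.1682
L = L₀/γ = 601.2/1.1682 = 514.6 m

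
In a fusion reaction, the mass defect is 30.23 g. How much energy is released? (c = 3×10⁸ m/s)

Convert mass defect: Δm = 30.23 g = 0.03023 kg
E = Δm·c² = 0.03023 × (3×10⁸)²
= 0.03023 × 9×10¹⁶ = 2.721×10¹⁵ J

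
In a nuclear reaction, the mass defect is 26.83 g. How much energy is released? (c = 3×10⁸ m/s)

Convert mass defect: Δm = 26.83 g = 0.02683 kg
E = Δm·c² = 0.02683 × (3×10⁸)²
= 0.02683 × 9×10¹⁶ = 2.415×10¹⁵ J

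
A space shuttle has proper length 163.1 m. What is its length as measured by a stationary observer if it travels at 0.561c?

Proper length L₀ = 163.1 m
γ = 1/√(1 - 0.561²) = 1.208
L = L₀/γ = 163.1/1.208 = 135.0 m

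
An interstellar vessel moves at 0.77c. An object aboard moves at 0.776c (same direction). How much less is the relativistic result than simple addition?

Classical: u' + v = 0.776 + 0.77 = 1.546c
Relativistic: u = (0.776 + 0.77)/(1 + 0.59752) = 1.546/1.59752 = 0.9678c
Difference: 1.546 - 0.9678 = 0.5782c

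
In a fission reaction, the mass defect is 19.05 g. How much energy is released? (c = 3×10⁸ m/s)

Convert mass defect: Δm = 19.05 g = 0.01905 kg
E = Δm·c² = 0.01905 × (3×10⁸)²
= 0.01905 × 9×10¹⁶ = 1.715×10¹⁵ J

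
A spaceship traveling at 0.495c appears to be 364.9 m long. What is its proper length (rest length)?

Contracted length L = 364.9 m
γ = 1/√(1 - 0.495²) = 1.151
L₀ = γL = 1.151 × 364.9 = 420.0 m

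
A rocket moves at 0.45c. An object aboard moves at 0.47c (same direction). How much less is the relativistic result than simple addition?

Classical: u' + v = 0.47 + 0.45 = 0.92c
Relativistic: u = (0.47 + 0.45)/(1 + 0.2115) = 0.92/1.2115 = 0.7594c
Difference: 0.92 - 0.7594 = 0.1606c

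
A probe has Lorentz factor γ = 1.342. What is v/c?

From γ = 1/√(1 - v²/c²):
1/γ² = 1/1.342² = 0.5553
v²/c² = 1 - 0.5553 = 0.4447
v/c = √(0.4447) = 0.6669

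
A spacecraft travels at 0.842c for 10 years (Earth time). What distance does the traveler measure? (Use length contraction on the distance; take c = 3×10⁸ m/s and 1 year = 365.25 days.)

Earth distance: d = v × t = 0.842c × 10 yr = 7.9714×10¹⁶ m
γ = 1.8536
d' = d/γ = 7.9714×10¹⁶/1.8536 = 4.300×10¹⁶ m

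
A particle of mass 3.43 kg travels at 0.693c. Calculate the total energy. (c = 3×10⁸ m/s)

γ = 1/√(1 - 0.693²) = 1.387
mc² = 3.43 × (3×10⁸)² = 3.087×10¹⁷ J
E = γmc² = 1.387 × 3.087×10¹⁷ = 4.282×10¹⁷ J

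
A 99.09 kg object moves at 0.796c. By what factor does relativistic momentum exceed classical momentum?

p_rel = γmv, p_class = mv
Ratio = γ = 1/√(1 - 0.796²) = 1.652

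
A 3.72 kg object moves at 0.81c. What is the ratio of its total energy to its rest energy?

E = γmc², E₀ = mc²
E/E₀ = γ = 1/√(1 - 0.81²) = 1.705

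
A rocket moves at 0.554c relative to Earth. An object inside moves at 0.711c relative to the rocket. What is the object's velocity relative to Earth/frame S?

u = (u' + v)/(1 + u'v/c²)
Numerator: 0.711 + 0.554 = 1.265
Denominator: 1 + 0.393894 = 1.393894
u = 1.265/1.393894 = 0.9075c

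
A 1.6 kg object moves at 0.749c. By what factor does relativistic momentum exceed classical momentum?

p_rel = γmv, p_class = mv
Ratio = γ = 1/√(1 - 0.749²) = 1.509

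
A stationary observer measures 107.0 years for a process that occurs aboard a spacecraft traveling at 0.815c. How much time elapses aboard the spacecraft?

Dilated time Δt = 107.0 years
γ = 1/√(1 - 0.815²) = 1.7257
Δt₀ = Δt/γ = 107.0/1.7257 = 62.00 years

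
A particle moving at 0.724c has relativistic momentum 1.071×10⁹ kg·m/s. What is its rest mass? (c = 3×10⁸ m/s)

γ = 1/√(1 - 0.724²) = 1.450
v = 0.724 × 3×10⁸ = 2.172×10⁸ m/s
m = p/(γv) = 1.071×10⁹/(1.450 × 2.172×10⁸) = 3.401 kg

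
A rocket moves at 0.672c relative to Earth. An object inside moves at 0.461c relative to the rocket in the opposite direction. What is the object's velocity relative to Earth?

Object's velocity in rocket frame is u' = -0.461c
u = (u' + v)/(1 + u'v/c²) = (v - 0.461)/(1 - 0.461·v/c²)
Numerator: 0.672 - 0.461 = 0.211
Denominator: 1 - 0.309792 = 0.690208
u = 0.211/0.690208 = 0.3057c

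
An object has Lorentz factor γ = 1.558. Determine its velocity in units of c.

From γ = 1/√(1 - v²/c²):
1/γ² = 1/1.558² = 0.4120
v²/c² = 1 - 0.4120 = 0.5880
v/c = √(0.5880) = 0.7668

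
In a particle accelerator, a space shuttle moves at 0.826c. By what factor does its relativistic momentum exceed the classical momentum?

p_rel = γmv, p_class = mv
Ratio = γ = 1/√(1 - 0.826²)
= 1/√(0.317724) = 1.774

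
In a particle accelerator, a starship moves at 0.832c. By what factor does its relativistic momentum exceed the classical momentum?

p_rel = γmv, p_class = mv
Ratio = γ = 1/√(1 - 0.832²)
= 1/√(0.307776) = 1.803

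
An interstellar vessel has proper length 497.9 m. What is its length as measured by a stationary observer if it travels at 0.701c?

Proper length L₀ = 497.9 m
γ = 1/√(1 - 0.701²) = 1.402
L = L₀/γ = 497.9/1.402 = 355.1 m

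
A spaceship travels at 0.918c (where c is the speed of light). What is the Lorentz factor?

v/c = 0.918, so (v/c)² = 0.842724
1 - (v/c)² = 0.157276
γ = 1/√(0.157276) = 2.522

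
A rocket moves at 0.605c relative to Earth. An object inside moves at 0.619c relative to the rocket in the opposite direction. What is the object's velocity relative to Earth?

Object's velocity in rocket frame is u' = -0.619c
u = (u' + v)/(1 + u'v/c²) = (v - 0.619)/(1 - 0.619·v/c²)
Numerator: 0.605 - 0.619 = -0.014
Denominator: 1 - 0.374495 = 0.625505
u = -0.014/0.625505 = -0.02238c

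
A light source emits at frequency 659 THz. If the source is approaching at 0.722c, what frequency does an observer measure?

β = v/c = 0.722
(1+β)/(1-β) = 1.722/0.278 = 6.194
Doppler factor = √(6.194) = 2.489
f_obs = 659 × 2.489 = 1640 THz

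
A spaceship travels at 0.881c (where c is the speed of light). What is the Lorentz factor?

v/c = 0.881, so (v/c)² = 0.776161
1 - (v/c)² = 0.223839
γ = 1/√(0.223839) = 2.114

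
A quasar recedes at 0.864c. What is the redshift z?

β = 0.864
(1+β)/(1-β) = 1.864/0.136 = 13.706
√(13.706) = 3.702
z = 3.702 - 1 = 2.702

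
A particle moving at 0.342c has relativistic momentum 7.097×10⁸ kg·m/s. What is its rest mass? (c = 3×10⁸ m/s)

γ = 1/√(1 - 0.342²) = 1.0642
v = 0.342 × 3×10⁸ = 1.026×10⁸ m/s
m = p/(γv) = 7.097×10⁸/(1.0642 × 1.026×10⁸) = 6.500 kg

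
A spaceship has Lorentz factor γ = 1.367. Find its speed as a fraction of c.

From γ = 1/√(1 - v²/c²):
1/γ² = 1/1.367² = 0.5351
v²/c² = 1 - 0.5351 = 0.4649
v/c = √(0.4649) = 0.6818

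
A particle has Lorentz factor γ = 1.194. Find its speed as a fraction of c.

From γ = 1/√(1 - v²/c²):
1/γ² = 1/1.194² = 0.7014
v²/c² = 1 - 0.7014 = 0.2986
v/c = √(0.2986) = 0.5464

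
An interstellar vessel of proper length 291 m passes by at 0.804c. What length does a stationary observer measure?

Proper length L₀ = 291 m
γ = 1/√(1 - 0.804²) = 1.682
L = L₀/γ = 291/1.682 = 173.0 m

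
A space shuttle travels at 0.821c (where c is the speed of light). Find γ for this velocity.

v/c = 0.821, so (v/c)² = 0.674041
1 - (v/c)² = 0.325959
γ = 1/√(0.325959) = 1.752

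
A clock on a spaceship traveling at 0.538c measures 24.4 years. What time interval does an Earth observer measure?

Proper time Δt₀ = 24.4 years
γ = 1/√(1 - 0.538²) = 1.1863
Δt = γΔt₀ = 1.1863 × 24.4 = 28.95 years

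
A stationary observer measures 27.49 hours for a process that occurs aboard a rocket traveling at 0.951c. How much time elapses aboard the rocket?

Dilated time Δt = 27.49 hours
γ = 1/√(1 - 0.951²) = 3.234
Δt₀ = Δt/γ = 27.49/3.234 = 8.500 hours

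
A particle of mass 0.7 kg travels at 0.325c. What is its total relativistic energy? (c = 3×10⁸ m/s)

γ = 1/√(1 - 0.325²) = 1.0574
mc² = 0.7 × (3×10⁸)² = 6.300×10¹⁶ J
E = γmc² = 1.0574 × 6.300×10¹⁶ = 6.662×10¹⁶ J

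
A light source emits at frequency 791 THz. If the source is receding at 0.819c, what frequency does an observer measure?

β = v/c = 0.819
(1-β)/(1+β) = 0.181/1.819 = 0.099505
Doppler factor = √(0.099505) = 0.3154
f_obs = 791 × 0.3154 = 249.5 THz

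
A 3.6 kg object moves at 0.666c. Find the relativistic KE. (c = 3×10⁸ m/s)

γ = 1/√(1 - 0.666²) = 1.34057
γ - 1 = 0.34057
KE = (γ-1)mc² = 0.34057 × 3.6 × (3×10⁸)² = 1.103×10¹⁷ J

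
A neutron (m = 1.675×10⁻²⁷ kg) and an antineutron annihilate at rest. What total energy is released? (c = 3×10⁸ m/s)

Both particles have the same rest mass, so total mass = 2m
E = 2m·c² = 2 × 1.675×10⁻²⁷ × (3×10⁸)²
= 2 × 1.675×10⁻²⁷ × 9×10¹⁶
= 3.015×10⁻¹⁰ J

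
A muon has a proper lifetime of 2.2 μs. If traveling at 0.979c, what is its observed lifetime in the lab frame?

Proper lifetime τ₀ = 2.2 μs
γ = 1/√(1 - 0.979²) = 4.905
τ = γτ₀ = 4.905 × 2.2 μs = 10.79 μs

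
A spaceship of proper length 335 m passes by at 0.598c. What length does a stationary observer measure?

Proper length L₀ = 335 m
γ = 1/√(1 - 0.598²) = 1.2477
L = L₀/γ = 335/1.2477 = 268.5 m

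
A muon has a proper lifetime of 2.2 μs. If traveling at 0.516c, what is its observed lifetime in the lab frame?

Proper lifetime τ₀ = 2.2 μs
γ = 1/√(1 - 0.516²) = 1.1674
τ = γτ₀ = 1.1674 × 2.2 μs = 2.568 μs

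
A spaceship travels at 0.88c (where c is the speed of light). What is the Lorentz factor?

v/c = 0.88, so (v/c)² = 0.7744
1 - (v/c)² = 0.2256
γ = 1/√(0.2256) = 2.105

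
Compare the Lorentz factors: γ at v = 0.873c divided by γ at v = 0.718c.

γ₁ = 1/√(1 - 0.873²) = 2.050
γ₂ = 1/√(1 - 0.718²) = 1.437
γ₁/γ₂ = 2.050/1.437 = 1.427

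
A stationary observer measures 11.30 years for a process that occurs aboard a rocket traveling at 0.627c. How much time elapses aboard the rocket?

Dilated time Δt = 11.30 years
γ = 1/√(1 - 0.627²) = 1.2837
Δt₀ = Δt/γ = 11.30/1.2837 = 8.803 years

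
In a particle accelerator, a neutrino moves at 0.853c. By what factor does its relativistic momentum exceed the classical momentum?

p_rel = γmv, p_class = mv
Ratio = γ = 1/√(1 - 0.853²)
= 1/√(0.272391) = 1.916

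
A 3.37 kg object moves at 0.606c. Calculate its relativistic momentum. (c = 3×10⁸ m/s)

γ = 1/√(1 - 0.606²) = 1.2571
v = 0.606 × 3×10⁸ = 1.818×10⁸ m/s
p = γmv = 1.2571 × 3.37 × 1.818×10⁸ = 7.702×10⁸ kg·m/s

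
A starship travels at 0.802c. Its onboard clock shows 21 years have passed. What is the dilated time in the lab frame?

Proper time Δt₀ = 21 years
γ = 1/√(1 - 0.802²) = 1.6741
Δt = γΔt₀ = 1.6741 × 21 = 35.16 years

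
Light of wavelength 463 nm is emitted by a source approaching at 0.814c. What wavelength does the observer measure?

β = 0.814
Wavelength Doppler factor = √(0.186/1.814) = √(0.1025) = 0.3202
λ_obs = 463 × 0.3202 = 148.3 nm (blueshift)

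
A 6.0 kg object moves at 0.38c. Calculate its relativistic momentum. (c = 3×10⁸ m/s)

γ = 1/√(1 - 0.38²) = 1.0811
v = 0.38 × 3×10⁸ = 1.140×10⁸ m/s
p = γmv = 1.0811 × 6.0 × 1.140×10⁸ = 7.395×10⁸ kg·m/s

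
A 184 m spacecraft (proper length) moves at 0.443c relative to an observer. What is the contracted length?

Proper length L₀ = 184 m
γ = 1/√(1 - 0.443²) = 1.115
L = L₀/γ = 184/1.115 = 165.0 m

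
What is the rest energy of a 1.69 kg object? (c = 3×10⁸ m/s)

c² = (3×10⁸)² = 9.000×10¹⁶ m²/s²
E₀ = mc² = 1.69 × 9.000×10¹⁶ = 1.521×10¹⁷ J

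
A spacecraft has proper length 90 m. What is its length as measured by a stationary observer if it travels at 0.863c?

Proper length L₀ = 90 m
γ = 1/√(1 - 0.863²) = 1.9794
L = L₀/γ = 90/1.9794 = 45.47 m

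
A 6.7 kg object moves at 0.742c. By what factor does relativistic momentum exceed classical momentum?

p_rel = γmv, p_class = mv
Ratio = γ = 1/√(1 - 0.742²) = 1.492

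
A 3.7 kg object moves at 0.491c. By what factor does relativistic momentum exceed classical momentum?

p_rel = γmv, p_class = mv
Ratio = γ = 1/√(1 - 0.491²) = 1.148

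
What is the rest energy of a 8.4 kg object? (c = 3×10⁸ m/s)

c² = (3×10⁸)² = 9.000×10¹⁶ m²/s²
E₀ = mc² = 8.4 × 9.000×10¹⁶ = 7.560×10¹⁷ J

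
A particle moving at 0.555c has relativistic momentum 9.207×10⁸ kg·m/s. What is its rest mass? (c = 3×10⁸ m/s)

γ = 1/√(1 - 0.555²) = 1.202
v = 0.555 × 3×10⁸ = 1.665×10⁸ m/s
m = p/(γv) = 9.207×10⁸/(1.202 × 1.665×10⁸) = 4.600 kg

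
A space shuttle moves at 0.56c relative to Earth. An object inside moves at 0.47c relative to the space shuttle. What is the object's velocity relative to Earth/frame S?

u = (u' + v)/(1 + u'v/c²)
Numerator: 0.47 + 0.56 = 1.03
Denominator: 1 + 0.2632 = 1.2632
u = 1.03/1.2632 = 0.8154c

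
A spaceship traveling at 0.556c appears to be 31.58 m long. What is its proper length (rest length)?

Contracted length L = 31.58 m
γ = 1/√(1 - 0.556²) = 1.203
L₀ = γL = 1.203 × 31.58 = 37.99 m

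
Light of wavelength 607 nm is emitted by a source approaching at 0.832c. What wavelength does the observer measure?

β = 0.832
Wavelength Doppler factor = √(0.168/1.832) = √(0.09170) = 0.3028
λ_obs = 607 × 0.3028 = 183.8 nm (blueshift)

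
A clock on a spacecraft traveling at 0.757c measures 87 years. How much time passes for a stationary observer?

Proper time Δt₀ = 87 years
γ = 1/√(1 - 0.757²) = 1.530
Δt = γΔt₀ = 1.530 × 87 = 133.1 years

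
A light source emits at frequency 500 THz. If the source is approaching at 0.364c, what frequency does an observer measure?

β = v/c = 0.364
(1+β)/(1-β) = 1.364/0.636 = 2.14465
Doppler factor = √(2.14465) = 1.46446
f_obs = 500 × 1.46446 = 732.2 THz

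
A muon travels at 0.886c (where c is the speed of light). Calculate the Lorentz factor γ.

v/c = 0.886, so (v/c)² = 0.784996
1 - (v/c)² = 0.215004
γ = 1/√(0.215004) = 2.157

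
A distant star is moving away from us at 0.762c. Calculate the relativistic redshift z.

β = 0.762
(1+β)/(1-β) = 1.762/0.238 = 7.403
√(7.403) = 2.721
z = 2.721 - 1 = 1.721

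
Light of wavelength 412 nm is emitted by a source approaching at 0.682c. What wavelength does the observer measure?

β = 0.682
Wavelength Doppler factor = √(0.318/1.682) = √(0.18906) = 0.4348
λ_obs = 412 × 0.4348 = 179.1 nm (blueshift)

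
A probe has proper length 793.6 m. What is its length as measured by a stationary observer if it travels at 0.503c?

Proper length L₀ = 793.6 m
γ = 1/√(1 - 0.503²) = 1.157
L = L₀/γ = 793.6/1.157 = 685.9 m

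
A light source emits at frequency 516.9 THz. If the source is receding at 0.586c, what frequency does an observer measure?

β = v/c = 0.586
(1-β)/(1+β) = 0.414/1.586 = 0.2610
Doppler factor = √(0.2610) = 0.5109
f_obs = 516.9 × 0.5109 = 264.1 THz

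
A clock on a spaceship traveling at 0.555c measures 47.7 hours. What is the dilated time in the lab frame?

Proper time Δt₀ = 47.7 hours
γ = 1/√(1 - 0.555²) = 1.202
Δt = γΔt₀ = 1.202 × 47.7 = 57.34 hours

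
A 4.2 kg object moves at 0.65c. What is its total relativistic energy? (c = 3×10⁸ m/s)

γ = 1/√(1 - 0.65²) = 1.316
mc² = 4.2 × (3×10⁸)² = 3.780×10¹⁷ J
E = γmc² = 1.316 × 3.780×10¹⁷ = 4.974×10¹⁷ J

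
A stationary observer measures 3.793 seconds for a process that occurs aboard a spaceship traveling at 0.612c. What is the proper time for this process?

Dilated time Δt = 3.793 seconds
γ = 1/√(1 - 0.612²) = 1.2644
Δt₀ = Δt/γ = 3.793/1.2644 = 3.000 seconds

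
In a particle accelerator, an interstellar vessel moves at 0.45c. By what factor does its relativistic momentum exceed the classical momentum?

p_rel = γmv, p_class = mv
Ratio = γ = 1/√(1 - 0.45²)
= 1/√(0.7975) = 1.120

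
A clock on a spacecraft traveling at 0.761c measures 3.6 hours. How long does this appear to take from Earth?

Proper time Δt₀ = 3.6 hours
γ = 1/√(1 - 0.761²) = 1.5414
Δt = γΔt₀ = 1.5414 × 3.6 = 5.549 hours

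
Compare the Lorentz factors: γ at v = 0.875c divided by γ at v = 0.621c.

γ₁ = 1/√(1 - 0.875²) = 2.066
γ₂ = 1/√(1 - 0.621²) = 1.276
γ₁/γ₂ = 2.066/1.276 = 1.619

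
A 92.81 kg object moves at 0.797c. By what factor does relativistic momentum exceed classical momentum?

p_rel = γmv, p_class = mv
Ratio = γ = 1/√(1 - 0.797²) = 1.656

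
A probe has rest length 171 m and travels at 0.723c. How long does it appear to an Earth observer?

Proper length L₀ = 171 m
γ = 1/√(1 - 0.723²) = 1.4475
L = L₀/γ = 171/1.4475 = 118.1 m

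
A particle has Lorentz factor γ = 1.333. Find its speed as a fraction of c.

From γ = 1/√(1 - v²/c²):
1/γ² = 1/1.333² = 0.5628
v²/c² = 1 - 0.5628 = 0.4372
v/c = √(0.4372) = 0.6612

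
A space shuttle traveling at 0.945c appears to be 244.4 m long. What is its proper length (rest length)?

Contracted length L = 244.4 m
γ = 1/√(1 - 0.945²) = 3.0574
L₀ = γL = 3.0574 × 244.4 = 747.2 m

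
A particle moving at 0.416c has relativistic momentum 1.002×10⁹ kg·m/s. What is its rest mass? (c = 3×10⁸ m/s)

γ = 1/√(1 - 0.416²) = 1.0997
v = 0.416 × 3×10⁸ = 1.248×10⁸ m/s
m = p/(γv) = 1.002×10⁹/(1.0997 × 1.248×10⁸) = 7.301 kg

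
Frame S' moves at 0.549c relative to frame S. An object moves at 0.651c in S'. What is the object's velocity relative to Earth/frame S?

u = (u' + v)/(1 + u'v/c²)
Numerator: 0.651 + 0.549 = 1.2
Denominator: 1 + 0.357399 = 1.357399
u = 1.2/1.357399 = 0.8840c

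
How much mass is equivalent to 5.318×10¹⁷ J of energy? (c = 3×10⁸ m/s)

From E = mc², we get m = E/c²
c² = (3×10⁸)² = 9×10¹⁶ m²/s²
m = 5.318×10¹⁷ / 9×10¹⁶ = 5.909 kg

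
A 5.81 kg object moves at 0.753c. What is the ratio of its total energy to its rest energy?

E = γmc², E₀ = mc²
E/E₀ = γ = 1/√(1 - 0.753²) = 1.520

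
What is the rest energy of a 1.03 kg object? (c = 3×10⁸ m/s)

c² = (3×10⁸)² = 9.000×10¹⁶ m²/s²
E₀ = mc² = 1.03 × 9.000×10¹⁶ = 9.270×10¹⁶ J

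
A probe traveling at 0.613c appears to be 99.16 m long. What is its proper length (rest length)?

Contracted length L = 99.16 m
γ = 1/√(1 - 0.613²) = 1.266
L₀ = γL = 1.266 × 99.16 = 125.5 m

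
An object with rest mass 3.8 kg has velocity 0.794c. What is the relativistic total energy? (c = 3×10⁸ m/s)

γ = 1/√(1 - 0.794²) = 1.645
mc² = 3.8 × (3×10⁸)² = 3.420×10¹⁷ J
E = γmc² = 1.645 × 3.420×10¹⁷ = 5.626×10¹⁷ J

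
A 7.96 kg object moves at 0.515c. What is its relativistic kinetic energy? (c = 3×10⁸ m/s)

γ = 1/√(1 - 0.515²) = 1.1666
γ - 1 = 0.1666
KE = (γ-1)mc² = 0.1666 × 7.96 × (3×10⁸)² = 1.194×10¹⁷ J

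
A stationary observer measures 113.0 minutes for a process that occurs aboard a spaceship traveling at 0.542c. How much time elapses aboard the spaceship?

Dilated time Δt = 113.0 minutes
γ = 1/√(1 - 0.542²) = 1.190
Δt₀ = Δt/γ = 113.0/1.190 = 94.96 minutes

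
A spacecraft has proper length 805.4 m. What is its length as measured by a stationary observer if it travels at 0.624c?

Proper length L₀ = 805.4 m
γ = 1/√(1 - 0.624²) = 1.2797
L = L₀/γ = 805.4/1.2797 = 629.4 m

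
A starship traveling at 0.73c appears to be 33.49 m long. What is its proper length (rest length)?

Contracted length L = 33.49 m
γ = 1/√(1 - 0.73²) = 1.463
L₀ = γL = 1.463 × 33.49 = 49.00 m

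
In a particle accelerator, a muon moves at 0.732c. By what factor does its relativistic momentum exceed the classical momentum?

p_rel = γmv, p_class = mv
Ratio = γ = 1/√(1 - 0.732²)
= 1/√(0.464176) = 1.468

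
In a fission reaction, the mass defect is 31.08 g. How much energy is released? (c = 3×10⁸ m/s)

Convert mass defect: Δm = 31.08 g = 0.03108 kg
E = Δm·c² = 0.03108 × (3×10⁸)²
= 0.03108 × 9×10¹⁶ = 2.797×10¹⁵ J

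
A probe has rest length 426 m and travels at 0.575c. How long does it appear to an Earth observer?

Proper length L₀ = 426 m
γ = 1/√(1 - 0.575²) = 1.2223
L = L₀/γ = 426/1.2223 = 348.5 m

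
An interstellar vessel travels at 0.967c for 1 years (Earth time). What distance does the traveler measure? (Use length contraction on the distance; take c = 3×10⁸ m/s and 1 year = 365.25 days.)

Earth distance: d = v × t = 0.967c × 1 yr = 9.155×10¹⁵ m
γ = 3.925
d' = d/γ = 9.155×10¹⁵/3.925 = 2.332×10¹⁵ m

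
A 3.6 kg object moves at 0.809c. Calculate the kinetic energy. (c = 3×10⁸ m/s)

γ = 1/√(1 - 0.809²) = 1.7012
γ - 1 = 0.7012
KE = (γ-1)mc² = 0.7012 × 3.6 × (3×10⁸)² = 2.272×10¹⁷ J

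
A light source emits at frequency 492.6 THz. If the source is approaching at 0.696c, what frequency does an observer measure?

β = v/c = 0.696
(1+β)/(1-β) = 1.696/0.304 = 5.579
Doppler factor = √(5.579) = 2.362
f_obs = 492.6 × 2.362 = 1164 THz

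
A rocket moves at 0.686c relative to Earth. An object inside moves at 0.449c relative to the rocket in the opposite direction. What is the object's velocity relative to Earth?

Object's velocity in rocket frame is u' = -0.449c
u = (u' + v)/(1 + u'v/c²) = (v - 0.449)/(1 - 0.449·v/c²)
Numerator: 0.686 - 0.449 = 0.237
Denominator: 1 - 0.308014 = 0.691986
u = 0.237/0.691986 = 0.3425c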